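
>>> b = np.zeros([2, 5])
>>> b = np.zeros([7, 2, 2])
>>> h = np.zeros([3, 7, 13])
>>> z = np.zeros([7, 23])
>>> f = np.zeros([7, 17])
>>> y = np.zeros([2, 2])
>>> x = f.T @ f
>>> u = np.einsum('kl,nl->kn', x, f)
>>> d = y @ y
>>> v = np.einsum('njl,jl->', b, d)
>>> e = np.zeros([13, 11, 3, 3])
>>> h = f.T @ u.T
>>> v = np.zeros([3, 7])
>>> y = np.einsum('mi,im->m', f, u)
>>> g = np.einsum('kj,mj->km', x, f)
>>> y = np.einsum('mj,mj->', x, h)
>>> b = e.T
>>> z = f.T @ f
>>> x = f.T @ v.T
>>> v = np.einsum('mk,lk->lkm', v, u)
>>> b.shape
(3, 3, 11, 13)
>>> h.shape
(17, 17)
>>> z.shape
(17, 17)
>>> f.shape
(7, 17)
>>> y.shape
()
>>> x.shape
(17, 3)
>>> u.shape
(17, 7)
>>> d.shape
(2, 2)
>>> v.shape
(17, 7, 3)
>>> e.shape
(13, 11, 3, 3)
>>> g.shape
(17, 7)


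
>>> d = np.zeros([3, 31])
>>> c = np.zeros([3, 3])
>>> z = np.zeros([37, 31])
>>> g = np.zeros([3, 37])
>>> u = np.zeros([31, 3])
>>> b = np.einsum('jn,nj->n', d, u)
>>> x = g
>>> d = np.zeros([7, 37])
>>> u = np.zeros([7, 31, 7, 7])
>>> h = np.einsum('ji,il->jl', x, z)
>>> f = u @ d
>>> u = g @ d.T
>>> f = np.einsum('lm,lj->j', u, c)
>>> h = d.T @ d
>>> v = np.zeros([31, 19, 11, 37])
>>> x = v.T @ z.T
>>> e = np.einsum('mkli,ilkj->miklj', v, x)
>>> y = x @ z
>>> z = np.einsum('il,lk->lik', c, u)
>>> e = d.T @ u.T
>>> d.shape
(7, 37)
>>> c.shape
(3, 3)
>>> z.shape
(3, 3, 7)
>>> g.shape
(3, 37)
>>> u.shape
(3, 7)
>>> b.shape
(31,)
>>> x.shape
(37, 11, 19, 37)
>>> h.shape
(37, 37)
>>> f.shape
(3,)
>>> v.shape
(31, 19, 11, 37)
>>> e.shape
(37, 3)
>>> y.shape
(37, 11, 19, 31)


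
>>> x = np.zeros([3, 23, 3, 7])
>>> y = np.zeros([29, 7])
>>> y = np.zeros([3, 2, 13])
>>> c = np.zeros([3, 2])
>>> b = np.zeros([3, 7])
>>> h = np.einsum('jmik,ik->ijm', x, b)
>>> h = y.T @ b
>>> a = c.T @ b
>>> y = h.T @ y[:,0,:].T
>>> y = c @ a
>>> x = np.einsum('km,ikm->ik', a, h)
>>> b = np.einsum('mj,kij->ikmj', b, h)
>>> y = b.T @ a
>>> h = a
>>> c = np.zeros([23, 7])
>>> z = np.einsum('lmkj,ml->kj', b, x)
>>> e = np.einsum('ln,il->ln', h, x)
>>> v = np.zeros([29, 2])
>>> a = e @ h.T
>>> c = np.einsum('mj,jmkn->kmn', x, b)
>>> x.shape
(13, 2)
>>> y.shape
(7, 3, 13, 7)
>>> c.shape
(3, 13, 7)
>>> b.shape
(2, 13, 3, 7)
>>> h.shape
(2, 7)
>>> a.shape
(2, 2)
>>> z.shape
(3, 7)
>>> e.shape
(2, 7)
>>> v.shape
(29, 2)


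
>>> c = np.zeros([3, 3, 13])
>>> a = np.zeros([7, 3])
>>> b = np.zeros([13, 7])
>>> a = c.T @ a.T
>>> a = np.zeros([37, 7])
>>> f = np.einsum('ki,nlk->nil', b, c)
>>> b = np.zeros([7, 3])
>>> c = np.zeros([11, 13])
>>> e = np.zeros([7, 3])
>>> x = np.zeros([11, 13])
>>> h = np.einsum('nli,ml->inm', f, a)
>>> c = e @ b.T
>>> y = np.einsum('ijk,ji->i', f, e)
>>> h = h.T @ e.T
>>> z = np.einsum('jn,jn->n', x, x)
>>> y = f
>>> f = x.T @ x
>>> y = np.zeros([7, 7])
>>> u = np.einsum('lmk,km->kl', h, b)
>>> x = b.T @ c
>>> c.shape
(7, 7)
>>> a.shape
(37, 7)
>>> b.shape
(7, 3)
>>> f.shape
(13, 13)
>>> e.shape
(7, 3)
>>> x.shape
(3, 7)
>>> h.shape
(37, 3, 7)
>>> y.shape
(7, 7)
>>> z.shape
(13,)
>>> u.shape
(7, 37)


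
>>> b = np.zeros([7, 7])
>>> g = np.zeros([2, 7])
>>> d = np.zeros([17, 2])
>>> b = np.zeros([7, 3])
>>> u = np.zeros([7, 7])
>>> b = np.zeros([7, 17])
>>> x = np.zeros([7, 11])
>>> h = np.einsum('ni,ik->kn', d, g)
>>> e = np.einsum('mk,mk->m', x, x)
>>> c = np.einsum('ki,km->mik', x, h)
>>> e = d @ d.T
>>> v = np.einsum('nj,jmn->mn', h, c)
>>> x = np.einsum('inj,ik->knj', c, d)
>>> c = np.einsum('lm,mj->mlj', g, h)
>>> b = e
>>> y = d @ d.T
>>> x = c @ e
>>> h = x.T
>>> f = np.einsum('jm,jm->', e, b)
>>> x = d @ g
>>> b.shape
(17, 17)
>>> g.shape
(2, 7)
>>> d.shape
(17, 2)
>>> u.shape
(7, 7)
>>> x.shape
(17, 7)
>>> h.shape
(17, 2, 7)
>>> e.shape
(17, 17)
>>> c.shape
(7, 2, 17)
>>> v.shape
(11, 7)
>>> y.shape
(17, 17)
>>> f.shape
()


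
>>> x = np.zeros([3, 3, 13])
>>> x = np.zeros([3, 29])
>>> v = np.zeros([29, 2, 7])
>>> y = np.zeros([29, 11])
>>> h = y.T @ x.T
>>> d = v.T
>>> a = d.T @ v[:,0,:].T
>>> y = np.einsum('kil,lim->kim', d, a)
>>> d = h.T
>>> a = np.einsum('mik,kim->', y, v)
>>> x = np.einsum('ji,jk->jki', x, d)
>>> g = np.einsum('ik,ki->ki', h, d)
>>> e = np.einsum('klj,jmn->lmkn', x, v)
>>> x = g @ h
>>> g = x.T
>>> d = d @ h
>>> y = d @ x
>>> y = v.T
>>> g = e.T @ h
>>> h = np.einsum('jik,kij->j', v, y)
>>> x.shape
(3, 3)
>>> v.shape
(29, 2, 7)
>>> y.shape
(7, 2, 29)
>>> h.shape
(29,)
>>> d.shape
(3, 3)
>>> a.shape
()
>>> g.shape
(7, 3, 2, 3)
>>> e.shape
(11, 2, 3, 7)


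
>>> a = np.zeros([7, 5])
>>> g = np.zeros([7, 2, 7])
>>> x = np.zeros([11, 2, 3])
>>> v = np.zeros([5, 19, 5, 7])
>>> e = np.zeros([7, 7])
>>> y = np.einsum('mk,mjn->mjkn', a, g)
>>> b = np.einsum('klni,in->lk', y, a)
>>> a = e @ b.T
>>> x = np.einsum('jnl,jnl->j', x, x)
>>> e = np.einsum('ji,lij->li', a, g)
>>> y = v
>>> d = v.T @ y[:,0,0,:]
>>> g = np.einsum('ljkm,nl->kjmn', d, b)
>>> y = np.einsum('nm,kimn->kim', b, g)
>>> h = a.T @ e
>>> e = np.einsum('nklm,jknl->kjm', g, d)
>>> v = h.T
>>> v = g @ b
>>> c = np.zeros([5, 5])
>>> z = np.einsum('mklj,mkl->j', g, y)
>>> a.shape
(7, 2)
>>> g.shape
(19, 5, 7, 2)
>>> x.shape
(11,)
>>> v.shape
(19, 5, 7, 7)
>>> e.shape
(5, 7, 2)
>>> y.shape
(19, 5, 7)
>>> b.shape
(2, 7)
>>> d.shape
(7, 5, 19, 7)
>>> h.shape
(2, 2)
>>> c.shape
(5, 5)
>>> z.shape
(2,)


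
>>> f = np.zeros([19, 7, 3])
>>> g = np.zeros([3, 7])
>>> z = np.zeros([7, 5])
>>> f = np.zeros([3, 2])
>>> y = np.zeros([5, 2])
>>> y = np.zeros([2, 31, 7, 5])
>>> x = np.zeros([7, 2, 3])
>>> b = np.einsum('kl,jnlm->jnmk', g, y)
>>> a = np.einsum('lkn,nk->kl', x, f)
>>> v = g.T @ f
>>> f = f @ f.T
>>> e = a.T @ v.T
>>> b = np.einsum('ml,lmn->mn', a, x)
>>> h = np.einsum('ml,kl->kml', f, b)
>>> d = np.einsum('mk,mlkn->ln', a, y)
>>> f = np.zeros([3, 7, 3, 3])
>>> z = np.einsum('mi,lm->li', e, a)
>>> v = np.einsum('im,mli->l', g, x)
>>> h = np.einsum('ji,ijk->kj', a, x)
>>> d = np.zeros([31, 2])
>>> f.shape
(3, 7, 3, 3)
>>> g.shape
(3, 7)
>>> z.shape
(2, 7)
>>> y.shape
(2, 31, 7, 5)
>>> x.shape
(7, 2, 3)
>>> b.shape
(2, 3)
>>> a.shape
(2, 7)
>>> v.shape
(2,)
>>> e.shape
(7, 7)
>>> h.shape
(3, 2)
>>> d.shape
(31, 2)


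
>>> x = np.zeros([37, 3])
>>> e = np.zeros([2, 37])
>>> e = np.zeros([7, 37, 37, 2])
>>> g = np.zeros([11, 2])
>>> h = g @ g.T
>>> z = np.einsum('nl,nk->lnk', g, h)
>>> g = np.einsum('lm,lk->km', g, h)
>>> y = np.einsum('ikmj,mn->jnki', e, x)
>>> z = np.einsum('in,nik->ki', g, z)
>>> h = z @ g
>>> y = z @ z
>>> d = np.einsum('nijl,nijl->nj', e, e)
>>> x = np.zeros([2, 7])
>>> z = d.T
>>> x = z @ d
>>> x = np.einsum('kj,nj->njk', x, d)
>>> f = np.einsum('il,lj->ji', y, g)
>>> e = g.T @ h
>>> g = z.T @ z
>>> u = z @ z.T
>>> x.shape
(7, 37, 37)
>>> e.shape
(2, 2)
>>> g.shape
(7, 7)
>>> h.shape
(11, 2)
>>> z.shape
(37, 7)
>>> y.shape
(11, 11)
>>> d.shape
(7, 37)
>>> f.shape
(2, 11)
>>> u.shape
(37, 37)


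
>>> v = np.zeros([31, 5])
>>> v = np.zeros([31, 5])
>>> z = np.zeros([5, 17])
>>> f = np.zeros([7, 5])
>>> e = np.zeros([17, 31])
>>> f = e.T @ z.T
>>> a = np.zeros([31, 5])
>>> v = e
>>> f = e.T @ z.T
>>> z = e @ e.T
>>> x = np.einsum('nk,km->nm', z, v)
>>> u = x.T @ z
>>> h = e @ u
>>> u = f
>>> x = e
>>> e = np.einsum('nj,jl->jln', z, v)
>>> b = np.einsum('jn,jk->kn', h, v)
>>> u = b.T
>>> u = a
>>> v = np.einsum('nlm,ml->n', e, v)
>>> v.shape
(17,)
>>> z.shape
(17, 17)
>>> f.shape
(31, 5)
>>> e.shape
(17, 31, 17)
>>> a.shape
(31, 5)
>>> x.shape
(17, 31)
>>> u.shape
(31, 5)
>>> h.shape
(17, 17)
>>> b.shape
(31, 17)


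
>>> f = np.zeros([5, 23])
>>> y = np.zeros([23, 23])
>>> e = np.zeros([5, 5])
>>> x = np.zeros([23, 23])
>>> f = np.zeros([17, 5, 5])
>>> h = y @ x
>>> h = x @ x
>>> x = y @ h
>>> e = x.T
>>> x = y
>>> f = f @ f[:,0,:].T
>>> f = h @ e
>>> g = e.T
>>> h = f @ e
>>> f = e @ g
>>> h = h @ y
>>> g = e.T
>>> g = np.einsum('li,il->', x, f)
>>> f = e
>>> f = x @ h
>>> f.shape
(23, 23)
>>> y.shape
(23, 23)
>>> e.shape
(23, 23)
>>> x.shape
(23, 23)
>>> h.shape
(23, 23)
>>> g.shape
()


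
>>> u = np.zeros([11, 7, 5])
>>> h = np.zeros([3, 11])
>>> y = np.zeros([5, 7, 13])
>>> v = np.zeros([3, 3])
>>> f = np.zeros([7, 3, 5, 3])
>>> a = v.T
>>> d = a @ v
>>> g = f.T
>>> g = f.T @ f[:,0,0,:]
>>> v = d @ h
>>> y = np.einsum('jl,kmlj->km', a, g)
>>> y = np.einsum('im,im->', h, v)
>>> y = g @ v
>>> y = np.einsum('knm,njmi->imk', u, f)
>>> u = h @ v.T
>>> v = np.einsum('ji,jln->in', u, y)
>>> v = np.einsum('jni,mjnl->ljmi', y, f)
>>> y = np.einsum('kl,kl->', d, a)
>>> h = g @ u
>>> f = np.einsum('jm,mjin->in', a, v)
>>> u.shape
(3, 3)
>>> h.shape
(3, 5, 3, 3)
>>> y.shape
()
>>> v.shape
(3, 3, 7, 11)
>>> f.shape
(7, 11)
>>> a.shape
(3, 3)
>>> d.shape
(3, 3)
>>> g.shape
(3, 5, 3, 3)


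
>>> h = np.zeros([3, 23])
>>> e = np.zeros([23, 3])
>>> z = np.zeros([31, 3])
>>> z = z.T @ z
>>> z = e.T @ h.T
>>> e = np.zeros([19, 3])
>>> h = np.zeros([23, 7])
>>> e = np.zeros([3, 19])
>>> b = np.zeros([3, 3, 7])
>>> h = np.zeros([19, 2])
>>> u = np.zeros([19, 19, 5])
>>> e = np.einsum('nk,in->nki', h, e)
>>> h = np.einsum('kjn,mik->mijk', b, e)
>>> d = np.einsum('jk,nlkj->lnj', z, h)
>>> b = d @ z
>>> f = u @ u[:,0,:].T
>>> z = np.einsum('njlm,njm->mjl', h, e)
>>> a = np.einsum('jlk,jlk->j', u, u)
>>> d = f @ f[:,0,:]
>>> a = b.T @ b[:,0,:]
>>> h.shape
(19, 2, 3, 3)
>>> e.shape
(19, 2, 3)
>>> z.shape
(3, 2, 3)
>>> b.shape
(2, 19, 3)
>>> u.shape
(19, 19, 5)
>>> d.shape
(19, 19, 19)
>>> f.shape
(19, 19, 19)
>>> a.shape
(3, 19, 3)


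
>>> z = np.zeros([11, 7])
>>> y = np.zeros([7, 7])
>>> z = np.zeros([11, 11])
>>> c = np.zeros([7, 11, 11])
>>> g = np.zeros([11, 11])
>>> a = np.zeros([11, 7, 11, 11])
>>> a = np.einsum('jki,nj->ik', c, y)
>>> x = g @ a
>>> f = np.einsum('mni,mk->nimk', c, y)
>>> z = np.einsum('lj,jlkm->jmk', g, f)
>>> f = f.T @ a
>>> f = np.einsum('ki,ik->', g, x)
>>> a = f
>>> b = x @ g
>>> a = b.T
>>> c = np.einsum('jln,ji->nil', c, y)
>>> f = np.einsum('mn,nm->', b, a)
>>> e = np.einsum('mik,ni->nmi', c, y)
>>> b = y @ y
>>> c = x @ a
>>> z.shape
(11, 7, 7)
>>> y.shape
(7, 7)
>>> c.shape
(11, 11)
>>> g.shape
(11, 11)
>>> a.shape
(11, 11)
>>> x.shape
(11, 11)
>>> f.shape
()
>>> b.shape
(7, 7)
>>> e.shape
(7, 11, 7)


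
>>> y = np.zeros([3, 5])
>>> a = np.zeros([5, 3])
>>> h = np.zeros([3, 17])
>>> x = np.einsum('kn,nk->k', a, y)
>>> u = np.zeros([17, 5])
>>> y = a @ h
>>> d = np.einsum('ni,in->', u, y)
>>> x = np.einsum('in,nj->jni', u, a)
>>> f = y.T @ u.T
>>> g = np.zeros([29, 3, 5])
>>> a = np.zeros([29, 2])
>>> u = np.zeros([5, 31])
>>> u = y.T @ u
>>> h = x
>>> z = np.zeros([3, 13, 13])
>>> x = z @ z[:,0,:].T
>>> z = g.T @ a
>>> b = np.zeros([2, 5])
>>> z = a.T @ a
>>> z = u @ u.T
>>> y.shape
(5, 17)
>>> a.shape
(29, 2)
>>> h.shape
(3, 5, 17)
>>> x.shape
(3, 13, 3)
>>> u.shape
(17, 31)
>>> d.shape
()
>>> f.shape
(17, 17)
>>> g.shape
(29, 3, 5)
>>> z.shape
(17, 17)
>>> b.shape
(2, 5)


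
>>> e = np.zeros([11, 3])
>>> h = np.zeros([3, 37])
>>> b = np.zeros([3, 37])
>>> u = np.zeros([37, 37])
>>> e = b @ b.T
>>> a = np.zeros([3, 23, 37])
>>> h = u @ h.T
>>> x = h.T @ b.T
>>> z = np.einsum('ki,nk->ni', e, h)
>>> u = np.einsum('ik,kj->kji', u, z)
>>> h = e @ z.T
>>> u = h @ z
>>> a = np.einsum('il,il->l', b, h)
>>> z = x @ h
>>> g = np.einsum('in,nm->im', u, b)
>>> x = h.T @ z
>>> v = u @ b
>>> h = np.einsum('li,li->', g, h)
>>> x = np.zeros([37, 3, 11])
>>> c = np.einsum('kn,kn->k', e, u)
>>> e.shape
(3, 3)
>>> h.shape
()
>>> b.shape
(3, 37)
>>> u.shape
(3, 3)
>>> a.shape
(37,)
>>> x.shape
(37, 3, 11)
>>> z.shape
(3, 37)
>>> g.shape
(3, 37)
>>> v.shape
(3, 37)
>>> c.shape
(3,)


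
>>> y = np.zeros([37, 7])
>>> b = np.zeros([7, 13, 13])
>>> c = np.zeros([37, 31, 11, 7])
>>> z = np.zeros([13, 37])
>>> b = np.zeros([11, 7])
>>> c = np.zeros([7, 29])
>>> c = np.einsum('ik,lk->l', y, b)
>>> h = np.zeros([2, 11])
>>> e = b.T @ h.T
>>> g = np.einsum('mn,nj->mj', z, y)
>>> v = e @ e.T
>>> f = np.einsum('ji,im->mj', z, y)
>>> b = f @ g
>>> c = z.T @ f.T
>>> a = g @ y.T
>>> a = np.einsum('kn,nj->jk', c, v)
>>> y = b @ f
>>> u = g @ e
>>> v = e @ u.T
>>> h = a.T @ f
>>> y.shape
(7, 13)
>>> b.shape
(7, 7)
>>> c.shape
(37, 7)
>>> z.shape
(13, 37)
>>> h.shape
(37, 13)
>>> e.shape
(7, 2)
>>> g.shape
(13, 7)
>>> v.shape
(7, 13)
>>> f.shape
(7, 13)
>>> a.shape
(7, 37)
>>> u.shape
(13, 2)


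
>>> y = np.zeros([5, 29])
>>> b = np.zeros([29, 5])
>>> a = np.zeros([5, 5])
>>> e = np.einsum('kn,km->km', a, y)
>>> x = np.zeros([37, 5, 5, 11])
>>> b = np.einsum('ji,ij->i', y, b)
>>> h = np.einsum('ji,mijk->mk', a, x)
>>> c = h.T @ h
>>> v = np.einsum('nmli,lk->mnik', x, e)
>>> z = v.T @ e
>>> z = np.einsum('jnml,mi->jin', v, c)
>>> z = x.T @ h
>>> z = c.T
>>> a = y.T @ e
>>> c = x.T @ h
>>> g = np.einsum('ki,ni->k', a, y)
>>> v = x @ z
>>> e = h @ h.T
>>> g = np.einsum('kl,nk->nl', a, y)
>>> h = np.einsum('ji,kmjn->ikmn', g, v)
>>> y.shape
(5, 29)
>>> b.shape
(29,)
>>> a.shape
(29, 29)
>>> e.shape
(37, 37)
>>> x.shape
(37, 5, 5, 11)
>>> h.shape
(29, 37, 5, 11)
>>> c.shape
(11, 5, 5, 11)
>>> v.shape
(37, 5, 5, 11)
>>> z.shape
(11, 11)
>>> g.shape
(5, 29)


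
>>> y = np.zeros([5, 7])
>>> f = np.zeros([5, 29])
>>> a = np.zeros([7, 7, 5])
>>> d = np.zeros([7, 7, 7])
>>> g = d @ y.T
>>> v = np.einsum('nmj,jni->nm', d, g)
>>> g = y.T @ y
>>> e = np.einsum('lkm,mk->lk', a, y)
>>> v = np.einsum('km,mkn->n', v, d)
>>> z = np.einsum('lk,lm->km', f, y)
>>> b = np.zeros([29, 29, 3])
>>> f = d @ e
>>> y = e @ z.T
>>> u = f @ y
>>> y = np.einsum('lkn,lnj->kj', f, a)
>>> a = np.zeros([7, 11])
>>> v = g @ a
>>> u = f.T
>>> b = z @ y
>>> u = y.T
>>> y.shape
(7, 5)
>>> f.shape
(7, 7, 7)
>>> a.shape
(7, 11)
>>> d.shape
(7, 7, 7)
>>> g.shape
(7, 7)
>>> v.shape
(7, 11)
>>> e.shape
(7, 7)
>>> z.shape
(29, 7)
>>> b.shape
(29, 5)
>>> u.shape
(5, 7)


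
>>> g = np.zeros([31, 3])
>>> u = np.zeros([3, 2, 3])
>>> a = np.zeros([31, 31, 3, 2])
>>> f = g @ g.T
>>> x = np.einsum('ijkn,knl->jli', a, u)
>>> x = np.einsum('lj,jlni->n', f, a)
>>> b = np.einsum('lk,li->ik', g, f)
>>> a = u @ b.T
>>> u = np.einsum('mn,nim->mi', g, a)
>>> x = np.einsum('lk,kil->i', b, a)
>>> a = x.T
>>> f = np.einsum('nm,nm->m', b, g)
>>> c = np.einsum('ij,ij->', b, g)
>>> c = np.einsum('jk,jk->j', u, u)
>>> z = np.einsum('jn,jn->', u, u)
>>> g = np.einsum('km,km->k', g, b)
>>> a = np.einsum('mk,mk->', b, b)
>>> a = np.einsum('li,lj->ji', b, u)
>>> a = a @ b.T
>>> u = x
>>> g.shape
(31,)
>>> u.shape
(2,)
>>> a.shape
(2, 31)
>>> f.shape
(3,)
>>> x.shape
(2,)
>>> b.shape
(31, 3)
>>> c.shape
(31,)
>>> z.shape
()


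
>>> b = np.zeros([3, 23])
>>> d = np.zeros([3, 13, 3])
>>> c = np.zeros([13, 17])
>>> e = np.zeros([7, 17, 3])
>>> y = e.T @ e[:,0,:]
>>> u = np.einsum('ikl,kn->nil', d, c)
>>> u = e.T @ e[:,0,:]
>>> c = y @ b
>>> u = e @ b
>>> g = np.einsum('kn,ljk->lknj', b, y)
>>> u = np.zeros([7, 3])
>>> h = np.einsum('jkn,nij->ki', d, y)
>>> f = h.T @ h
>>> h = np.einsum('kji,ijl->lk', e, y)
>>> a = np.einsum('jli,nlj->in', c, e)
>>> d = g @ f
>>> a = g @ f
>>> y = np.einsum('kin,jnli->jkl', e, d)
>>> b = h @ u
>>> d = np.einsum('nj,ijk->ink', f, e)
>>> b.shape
(3, 3)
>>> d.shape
(7, 17, 3)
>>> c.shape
(3, 17, 23)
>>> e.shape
(7, 17, 3)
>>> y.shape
(3, 7, 23)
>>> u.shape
(7, 3)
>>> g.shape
(3, 3, 23, 17)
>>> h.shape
(3, 7)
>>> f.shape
(17, 17)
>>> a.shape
(3, 3, 23, 17)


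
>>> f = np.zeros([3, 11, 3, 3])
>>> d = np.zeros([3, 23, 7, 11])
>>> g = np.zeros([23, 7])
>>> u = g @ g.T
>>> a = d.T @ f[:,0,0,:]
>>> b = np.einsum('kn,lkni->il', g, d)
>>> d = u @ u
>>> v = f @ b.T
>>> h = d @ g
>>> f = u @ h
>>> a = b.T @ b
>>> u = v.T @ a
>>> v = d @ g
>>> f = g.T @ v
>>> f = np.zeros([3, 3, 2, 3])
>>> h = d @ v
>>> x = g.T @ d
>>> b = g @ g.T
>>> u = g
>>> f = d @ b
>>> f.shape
(23, 23)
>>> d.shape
(23, 23)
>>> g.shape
(23, 7)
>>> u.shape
(23, 7)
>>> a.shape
(3, 3)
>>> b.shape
(23, 23)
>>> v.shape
(23, 7)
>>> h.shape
(23, 7)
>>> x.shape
(7, 23)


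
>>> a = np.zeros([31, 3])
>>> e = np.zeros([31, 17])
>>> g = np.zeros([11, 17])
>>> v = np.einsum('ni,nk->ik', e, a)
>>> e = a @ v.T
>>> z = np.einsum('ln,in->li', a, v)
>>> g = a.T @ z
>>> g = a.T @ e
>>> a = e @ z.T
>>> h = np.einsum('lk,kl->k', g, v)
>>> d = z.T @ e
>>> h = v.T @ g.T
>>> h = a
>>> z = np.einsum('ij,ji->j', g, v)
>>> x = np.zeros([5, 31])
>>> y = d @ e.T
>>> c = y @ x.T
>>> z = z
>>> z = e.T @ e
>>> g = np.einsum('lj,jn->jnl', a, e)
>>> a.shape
(31, 31)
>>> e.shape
(31, 17)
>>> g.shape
(31, 17, 31)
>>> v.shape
(17, 3)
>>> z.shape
(17, 17)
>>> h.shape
(31, 31)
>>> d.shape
(17, 17)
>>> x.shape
(5, 31)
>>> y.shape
(17, 31)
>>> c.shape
(17, 5)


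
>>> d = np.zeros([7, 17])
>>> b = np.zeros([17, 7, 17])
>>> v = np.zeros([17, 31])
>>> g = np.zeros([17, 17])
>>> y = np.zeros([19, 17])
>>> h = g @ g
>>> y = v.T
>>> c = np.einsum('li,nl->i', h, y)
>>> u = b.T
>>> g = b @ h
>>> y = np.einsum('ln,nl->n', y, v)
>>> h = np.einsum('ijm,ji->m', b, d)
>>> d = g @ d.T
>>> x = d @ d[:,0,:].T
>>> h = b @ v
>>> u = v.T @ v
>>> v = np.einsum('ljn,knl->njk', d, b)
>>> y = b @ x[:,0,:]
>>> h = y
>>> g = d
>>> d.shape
(17, 7, 7)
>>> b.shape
(17, 7, 17)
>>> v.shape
(7, 7, 17)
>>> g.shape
(17, 7, 7)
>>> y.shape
(17, 7, 17)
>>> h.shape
(17, 7, 17)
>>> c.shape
(17,)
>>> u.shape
(31, 31)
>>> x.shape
(17, 7, 17)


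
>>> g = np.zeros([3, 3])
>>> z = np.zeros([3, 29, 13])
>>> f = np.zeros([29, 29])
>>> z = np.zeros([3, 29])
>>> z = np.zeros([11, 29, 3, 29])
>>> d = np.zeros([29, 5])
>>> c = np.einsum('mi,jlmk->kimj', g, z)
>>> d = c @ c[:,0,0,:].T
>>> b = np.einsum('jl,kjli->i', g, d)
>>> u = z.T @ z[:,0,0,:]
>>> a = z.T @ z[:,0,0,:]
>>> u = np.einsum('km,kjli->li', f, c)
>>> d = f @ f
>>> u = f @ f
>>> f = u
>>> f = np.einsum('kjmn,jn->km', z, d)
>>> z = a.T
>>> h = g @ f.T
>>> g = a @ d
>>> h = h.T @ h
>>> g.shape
(29, 3, 29, 29)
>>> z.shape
(29, 29, 3, 29)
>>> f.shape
(11, 3)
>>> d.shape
(29, 29)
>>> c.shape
(29, 3, 3, 11)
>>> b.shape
(29,)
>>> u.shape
(29, 29)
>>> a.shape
(29, 3, 29, 29)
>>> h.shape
(11, 11)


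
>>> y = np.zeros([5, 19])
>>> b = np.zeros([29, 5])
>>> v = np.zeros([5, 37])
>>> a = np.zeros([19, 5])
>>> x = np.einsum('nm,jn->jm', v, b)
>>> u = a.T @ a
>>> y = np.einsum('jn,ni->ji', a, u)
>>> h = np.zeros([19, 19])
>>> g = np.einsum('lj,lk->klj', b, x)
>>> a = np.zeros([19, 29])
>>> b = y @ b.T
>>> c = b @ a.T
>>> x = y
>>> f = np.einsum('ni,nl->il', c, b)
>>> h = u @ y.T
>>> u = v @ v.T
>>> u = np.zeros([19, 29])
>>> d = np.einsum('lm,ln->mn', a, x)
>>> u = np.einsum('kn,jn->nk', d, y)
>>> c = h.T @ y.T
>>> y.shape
(19, 5)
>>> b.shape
(19, 29)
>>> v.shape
(5, 37)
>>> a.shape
(19, 29)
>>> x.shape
(19, 5)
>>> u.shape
(5, 29)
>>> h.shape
(5, 19)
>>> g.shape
(37, 29, 5)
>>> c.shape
(19, 19)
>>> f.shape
(19, 29)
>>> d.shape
(29, 5)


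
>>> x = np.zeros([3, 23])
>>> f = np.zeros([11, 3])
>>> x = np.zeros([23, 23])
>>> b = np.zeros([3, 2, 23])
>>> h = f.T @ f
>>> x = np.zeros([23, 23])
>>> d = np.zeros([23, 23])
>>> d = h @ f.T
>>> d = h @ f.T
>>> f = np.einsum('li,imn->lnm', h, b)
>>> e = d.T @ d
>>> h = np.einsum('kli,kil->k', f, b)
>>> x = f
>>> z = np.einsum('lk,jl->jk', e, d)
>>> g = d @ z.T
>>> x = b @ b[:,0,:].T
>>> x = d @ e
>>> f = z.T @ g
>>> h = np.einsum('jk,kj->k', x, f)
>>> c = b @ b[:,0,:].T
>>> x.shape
(3, 11)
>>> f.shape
(11, 3)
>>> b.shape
(3, 2, 23)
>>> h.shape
(11,)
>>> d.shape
(3, 11)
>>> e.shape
(11, 11)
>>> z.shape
(3, 11)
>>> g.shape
(3, 3)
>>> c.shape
(3, 2, 3)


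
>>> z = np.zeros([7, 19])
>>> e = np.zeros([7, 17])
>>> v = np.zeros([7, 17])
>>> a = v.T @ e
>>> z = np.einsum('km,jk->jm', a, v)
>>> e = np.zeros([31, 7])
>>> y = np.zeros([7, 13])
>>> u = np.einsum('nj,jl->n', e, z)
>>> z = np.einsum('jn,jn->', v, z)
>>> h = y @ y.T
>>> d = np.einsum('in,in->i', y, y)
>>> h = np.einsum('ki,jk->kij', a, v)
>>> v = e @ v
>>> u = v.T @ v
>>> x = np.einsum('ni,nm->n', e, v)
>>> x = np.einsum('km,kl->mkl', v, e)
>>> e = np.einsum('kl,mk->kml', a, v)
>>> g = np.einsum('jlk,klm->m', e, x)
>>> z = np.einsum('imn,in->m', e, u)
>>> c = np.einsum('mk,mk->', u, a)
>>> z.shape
(31,)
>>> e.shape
(17, 31, 17)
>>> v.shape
(31, 17)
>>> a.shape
(17, 17)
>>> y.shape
(7, 13)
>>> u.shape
(17, 17)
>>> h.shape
(17, 17, 7)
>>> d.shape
(7,)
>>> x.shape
(17, 31, 7)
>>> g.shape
(7,)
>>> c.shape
()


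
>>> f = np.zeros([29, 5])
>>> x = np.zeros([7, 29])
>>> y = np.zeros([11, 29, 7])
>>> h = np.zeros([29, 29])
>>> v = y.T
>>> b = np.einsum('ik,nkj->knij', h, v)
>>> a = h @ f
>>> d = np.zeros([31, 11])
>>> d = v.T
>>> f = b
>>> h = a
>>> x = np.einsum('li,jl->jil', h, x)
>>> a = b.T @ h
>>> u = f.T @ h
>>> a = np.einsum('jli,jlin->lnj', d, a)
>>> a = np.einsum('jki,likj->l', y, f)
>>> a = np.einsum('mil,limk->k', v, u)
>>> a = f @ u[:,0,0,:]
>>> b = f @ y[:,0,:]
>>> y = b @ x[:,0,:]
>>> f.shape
(29, 7, 29, 11)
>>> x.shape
(7, 5, 29)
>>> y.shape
(29, 7, 29, 29)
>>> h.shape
(29, 5)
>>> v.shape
(7, 29, 11)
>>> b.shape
(29, 7, 29, 7)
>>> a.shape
(29, 7, 29, 5)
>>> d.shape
(11, 29, 7)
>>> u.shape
(11, 29, 7, 5)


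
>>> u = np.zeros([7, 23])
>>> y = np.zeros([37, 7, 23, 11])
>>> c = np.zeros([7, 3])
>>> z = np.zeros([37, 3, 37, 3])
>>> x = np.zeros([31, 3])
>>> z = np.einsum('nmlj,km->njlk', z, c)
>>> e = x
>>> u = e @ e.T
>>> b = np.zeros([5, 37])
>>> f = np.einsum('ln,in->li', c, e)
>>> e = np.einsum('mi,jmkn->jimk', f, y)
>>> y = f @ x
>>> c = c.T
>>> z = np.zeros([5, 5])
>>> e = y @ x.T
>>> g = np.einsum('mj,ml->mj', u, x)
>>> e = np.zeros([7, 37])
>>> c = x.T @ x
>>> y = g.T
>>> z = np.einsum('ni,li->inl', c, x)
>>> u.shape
(31, 31)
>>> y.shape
(31, 31)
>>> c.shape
(3, 3)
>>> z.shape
(3, 3, 31)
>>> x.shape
(31, 3)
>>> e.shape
(7, 37)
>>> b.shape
(5, 37)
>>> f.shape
(7, 31)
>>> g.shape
(31, 31)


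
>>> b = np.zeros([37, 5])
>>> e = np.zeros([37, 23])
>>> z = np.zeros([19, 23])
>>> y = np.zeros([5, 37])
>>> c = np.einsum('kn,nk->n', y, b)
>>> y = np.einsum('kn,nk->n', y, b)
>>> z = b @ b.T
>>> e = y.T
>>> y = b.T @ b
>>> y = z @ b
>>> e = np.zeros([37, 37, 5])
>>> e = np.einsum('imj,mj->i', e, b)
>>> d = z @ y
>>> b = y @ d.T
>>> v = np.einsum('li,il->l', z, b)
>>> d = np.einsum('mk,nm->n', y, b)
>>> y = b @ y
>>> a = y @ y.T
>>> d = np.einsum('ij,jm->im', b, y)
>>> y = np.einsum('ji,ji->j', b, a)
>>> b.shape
(37, 37)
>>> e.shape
(37,)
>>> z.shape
(37, 37)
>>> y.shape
(37,)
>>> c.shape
(37,)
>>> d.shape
(37, 5)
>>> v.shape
(37,)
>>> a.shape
(37, 37)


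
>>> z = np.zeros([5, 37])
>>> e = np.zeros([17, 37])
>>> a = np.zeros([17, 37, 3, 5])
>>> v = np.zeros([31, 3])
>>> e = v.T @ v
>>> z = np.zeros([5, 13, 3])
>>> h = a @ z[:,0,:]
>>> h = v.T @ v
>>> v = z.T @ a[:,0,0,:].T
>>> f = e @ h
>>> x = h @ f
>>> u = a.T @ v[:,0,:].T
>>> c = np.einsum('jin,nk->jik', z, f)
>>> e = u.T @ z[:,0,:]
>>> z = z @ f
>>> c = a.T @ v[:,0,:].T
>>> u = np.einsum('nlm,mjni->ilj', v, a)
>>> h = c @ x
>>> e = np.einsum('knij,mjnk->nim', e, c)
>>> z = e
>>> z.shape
(37, 3, 5)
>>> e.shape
(37, 3, 5)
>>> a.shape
(17, 37, 3, 5)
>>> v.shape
(3, 13, 17)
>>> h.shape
(5, 3, 37, 3)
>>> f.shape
(3, 3)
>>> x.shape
(3, 3)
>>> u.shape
(5, 13, 37)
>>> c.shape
(5, 3, 37, 3)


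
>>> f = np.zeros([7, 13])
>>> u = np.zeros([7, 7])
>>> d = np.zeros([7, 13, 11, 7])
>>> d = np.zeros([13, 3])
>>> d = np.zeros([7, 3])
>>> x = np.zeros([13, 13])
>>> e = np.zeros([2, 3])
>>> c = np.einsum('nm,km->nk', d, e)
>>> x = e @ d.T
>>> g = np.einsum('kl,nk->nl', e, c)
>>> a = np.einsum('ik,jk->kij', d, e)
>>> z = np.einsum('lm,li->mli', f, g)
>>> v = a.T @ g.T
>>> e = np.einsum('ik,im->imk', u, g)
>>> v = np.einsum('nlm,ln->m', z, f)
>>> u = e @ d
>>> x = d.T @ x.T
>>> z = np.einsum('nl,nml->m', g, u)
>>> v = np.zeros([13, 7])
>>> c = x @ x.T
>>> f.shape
(7, 13)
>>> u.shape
(7, 3, 3)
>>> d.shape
(7, 3)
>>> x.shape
(3, 2)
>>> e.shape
(7, 3, 7)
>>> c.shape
(3, 3)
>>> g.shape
(7, 3)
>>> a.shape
(3, 7, 2)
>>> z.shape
(3,)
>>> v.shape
(13, 7)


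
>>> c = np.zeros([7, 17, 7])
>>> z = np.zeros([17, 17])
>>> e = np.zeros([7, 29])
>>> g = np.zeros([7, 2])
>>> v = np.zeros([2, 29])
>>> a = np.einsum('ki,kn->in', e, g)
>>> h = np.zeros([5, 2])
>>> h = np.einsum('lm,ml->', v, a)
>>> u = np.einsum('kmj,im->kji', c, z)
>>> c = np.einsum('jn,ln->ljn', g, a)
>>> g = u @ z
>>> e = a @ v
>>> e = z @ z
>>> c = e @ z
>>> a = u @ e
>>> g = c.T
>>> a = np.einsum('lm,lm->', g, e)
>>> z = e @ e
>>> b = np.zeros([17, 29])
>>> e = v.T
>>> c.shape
(17, 17)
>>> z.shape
(17, 17)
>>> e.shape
(29, 2)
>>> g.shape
(17, 17)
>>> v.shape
(2, 29)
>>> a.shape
()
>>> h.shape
()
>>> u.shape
(7, 7, 17)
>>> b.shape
(17, 29)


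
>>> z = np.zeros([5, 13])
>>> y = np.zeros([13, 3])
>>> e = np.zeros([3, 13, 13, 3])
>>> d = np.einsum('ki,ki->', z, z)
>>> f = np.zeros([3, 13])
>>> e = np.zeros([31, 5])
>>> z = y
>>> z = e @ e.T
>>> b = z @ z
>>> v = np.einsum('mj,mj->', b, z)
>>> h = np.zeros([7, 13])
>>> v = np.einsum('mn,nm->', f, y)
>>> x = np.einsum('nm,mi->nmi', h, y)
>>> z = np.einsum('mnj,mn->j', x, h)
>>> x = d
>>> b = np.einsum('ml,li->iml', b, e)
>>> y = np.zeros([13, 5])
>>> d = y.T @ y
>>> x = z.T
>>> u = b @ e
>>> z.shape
(3,)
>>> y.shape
(13, 5)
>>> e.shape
(31, 5)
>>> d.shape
(5, 5)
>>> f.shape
(3, 13)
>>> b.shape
(5, 31, 31)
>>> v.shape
()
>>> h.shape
(7, 13)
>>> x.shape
(3,)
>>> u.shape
(5, 31, 5)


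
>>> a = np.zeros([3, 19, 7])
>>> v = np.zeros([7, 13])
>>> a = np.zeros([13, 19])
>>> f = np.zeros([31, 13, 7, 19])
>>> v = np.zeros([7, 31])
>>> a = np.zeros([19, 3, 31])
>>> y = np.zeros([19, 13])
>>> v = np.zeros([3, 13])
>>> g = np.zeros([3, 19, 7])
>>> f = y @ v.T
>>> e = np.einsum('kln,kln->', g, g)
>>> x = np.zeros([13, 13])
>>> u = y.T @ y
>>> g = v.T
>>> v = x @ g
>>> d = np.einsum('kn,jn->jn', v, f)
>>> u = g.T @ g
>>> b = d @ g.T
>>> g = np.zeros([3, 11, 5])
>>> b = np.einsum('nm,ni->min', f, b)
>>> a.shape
(19, 3, 31)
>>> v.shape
(13, 3)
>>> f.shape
(19, 3)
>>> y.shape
(19, 13)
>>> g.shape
(3, 11, 5)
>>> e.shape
()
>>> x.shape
(13, 13)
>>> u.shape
(3, 3)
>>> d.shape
(19, 3)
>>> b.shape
(3, 13, 19)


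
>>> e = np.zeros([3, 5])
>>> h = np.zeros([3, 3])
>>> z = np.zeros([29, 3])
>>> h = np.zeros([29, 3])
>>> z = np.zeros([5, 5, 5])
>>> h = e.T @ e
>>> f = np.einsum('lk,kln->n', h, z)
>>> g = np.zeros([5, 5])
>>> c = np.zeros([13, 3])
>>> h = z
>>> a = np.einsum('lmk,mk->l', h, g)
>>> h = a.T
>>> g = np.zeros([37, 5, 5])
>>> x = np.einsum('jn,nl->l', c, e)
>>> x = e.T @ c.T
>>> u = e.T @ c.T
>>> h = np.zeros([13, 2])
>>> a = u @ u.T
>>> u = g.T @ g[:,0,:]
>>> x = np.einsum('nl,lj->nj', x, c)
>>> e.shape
(3, 5)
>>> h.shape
(13, 2)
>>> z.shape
(5, 5, 5)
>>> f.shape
(5,)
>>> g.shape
(37, 5, 5)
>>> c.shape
(13, 3)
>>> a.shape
(5, 5)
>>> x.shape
(5, 3)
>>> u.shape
(5, 5, 5)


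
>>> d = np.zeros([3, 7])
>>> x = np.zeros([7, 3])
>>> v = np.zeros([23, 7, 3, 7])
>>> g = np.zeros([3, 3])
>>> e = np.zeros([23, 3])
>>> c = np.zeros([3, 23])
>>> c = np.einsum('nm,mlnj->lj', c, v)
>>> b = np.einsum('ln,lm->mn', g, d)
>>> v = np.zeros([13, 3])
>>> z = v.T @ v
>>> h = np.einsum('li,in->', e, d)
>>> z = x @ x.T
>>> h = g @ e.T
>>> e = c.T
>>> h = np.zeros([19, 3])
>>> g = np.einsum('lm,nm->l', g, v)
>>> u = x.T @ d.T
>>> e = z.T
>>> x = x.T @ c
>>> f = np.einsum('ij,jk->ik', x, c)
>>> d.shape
(3, 7)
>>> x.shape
(3, 7)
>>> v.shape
(13, 3)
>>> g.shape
(3,)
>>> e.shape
(7, 7)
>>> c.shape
(7, 7)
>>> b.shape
(7, 3)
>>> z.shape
(7, 7)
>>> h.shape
(19, 3)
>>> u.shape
(3, 3)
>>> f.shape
(3, 7)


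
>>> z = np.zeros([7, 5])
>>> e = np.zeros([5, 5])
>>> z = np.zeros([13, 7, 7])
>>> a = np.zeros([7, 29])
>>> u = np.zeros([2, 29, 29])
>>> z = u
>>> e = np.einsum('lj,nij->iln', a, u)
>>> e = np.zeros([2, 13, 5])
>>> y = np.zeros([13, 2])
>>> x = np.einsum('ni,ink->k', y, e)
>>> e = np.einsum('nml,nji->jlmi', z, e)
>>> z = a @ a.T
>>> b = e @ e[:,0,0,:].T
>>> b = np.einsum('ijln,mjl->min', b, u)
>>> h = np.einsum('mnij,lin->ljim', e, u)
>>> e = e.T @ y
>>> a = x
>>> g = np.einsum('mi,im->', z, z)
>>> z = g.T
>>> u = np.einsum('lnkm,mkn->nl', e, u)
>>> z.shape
()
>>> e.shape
(5, 29, 29, 2)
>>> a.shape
(5,)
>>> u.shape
(29, 5)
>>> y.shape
(13, 2)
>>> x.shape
(5,)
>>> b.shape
(2, 13, 13)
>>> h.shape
(2, 5, 29, 13)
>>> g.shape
()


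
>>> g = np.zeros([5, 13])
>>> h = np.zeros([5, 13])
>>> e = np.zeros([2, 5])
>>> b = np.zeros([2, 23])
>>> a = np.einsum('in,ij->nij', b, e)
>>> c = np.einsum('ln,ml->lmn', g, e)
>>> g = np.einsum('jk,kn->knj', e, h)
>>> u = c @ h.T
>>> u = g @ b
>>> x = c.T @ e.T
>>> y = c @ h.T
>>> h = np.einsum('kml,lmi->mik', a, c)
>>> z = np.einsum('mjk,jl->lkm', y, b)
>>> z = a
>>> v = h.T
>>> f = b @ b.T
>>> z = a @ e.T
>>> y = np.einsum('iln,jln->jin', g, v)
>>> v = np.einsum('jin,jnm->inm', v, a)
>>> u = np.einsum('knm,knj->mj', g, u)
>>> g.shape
(5, 13, 2)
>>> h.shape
(2, 13, 23)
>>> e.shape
(2, 5)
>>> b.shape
(2, 23)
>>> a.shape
(23, 2, 5)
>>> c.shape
(5, 2, 13)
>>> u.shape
(2, 23)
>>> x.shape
(13, 2, 2)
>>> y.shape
(23, 5, 2)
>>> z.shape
(23, 2, 2)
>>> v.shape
(13, 2, 5)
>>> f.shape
(2, 2)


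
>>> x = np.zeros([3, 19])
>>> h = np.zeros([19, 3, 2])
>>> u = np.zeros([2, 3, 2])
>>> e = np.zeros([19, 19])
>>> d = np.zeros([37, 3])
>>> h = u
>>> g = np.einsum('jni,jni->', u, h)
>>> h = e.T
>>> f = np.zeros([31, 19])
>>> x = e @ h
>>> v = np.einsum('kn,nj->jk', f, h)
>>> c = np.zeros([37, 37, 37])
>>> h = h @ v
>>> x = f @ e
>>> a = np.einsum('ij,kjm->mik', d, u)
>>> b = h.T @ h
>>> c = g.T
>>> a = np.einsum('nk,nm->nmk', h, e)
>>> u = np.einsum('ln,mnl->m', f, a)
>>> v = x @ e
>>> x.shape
(31, 19)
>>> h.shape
(19, 31)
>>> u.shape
(19,)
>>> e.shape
(19, 19)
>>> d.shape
(37, 3)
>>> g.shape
()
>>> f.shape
(31, 19)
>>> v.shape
(31, 19)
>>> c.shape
()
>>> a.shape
(19, 19, 31)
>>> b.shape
(31, 31)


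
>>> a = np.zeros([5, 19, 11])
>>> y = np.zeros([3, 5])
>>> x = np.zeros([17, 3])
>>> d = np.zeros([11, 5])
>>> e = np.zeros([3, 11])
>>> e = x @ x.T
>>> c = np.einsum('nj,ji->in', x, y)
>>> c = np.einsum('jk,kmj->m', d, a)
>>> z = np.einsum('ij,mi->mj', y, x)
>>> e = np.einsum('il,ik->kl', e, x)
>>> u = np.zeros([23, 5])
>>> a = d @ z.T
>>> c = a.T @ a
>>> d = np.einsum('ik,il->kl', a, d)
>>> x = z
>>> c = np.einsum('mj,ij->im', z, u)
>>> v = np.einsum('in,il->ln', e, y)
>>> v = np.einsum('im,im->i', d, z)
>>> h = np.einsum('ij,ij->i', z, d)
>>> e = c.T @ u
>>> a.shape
(11, 17)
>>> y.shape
(3, 5)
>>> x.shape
(17, 5)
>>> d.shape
(17, 5)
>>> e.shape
(17, 5)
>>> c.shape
(23, 17)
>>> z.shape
(17, 5)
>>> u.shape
(23, 5)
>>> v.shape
(17,)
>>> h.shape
(17,)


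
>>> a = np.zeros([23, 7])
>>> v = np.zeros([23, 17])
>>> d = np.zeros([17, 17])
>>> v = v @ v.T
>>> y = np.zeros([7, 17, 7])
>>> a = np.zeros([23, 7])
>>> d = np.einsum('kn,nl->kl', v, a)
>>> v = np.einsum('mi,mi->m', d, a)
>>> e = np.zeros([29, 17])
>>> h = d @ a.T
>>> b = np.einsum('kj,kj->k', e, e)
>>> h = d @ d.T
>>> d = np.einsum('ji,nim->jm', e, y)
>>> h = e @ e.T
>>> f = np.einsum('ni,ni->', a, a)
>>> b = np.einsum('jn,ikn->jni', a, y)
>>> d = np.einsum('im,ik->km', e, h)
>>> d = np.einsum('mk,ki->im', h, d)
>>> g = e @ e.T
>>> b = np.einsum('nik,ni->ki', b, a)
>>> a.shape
(23, 7)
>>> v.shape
(23,)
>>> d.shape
(17, 29)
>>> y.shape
(7, 17, 7)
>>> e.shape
(29, 17)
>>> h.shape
(29, 29)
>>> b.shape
(7, 7)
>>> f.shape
()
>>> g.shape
(29, 29)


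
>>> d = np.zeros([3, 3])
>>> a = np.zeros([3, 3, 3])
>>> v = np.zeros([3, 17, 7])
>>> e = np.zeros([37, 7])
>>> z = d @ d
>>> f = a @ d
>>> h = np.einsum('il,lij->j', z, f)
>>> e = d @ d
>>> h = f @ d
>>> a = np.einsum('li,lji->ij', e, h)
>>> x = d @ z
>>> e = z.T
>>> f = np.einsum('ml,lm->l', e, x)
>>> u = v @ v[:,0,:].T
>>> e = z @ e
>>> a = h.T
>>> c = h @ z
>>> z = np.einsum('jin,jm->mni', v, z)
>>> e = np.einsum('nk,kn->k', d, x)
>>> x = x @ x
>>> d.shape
(3, 3)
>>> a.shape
(3, 3, 3)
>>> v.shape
(3, 17, 7)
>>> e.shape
(3,)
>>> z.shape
(3, 7, 17)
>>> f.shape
(3,)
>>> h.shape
(3, 3, 3)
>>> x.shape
(3, 3)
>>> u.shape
(3, 17, 3)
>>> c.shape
(3, 3, 3)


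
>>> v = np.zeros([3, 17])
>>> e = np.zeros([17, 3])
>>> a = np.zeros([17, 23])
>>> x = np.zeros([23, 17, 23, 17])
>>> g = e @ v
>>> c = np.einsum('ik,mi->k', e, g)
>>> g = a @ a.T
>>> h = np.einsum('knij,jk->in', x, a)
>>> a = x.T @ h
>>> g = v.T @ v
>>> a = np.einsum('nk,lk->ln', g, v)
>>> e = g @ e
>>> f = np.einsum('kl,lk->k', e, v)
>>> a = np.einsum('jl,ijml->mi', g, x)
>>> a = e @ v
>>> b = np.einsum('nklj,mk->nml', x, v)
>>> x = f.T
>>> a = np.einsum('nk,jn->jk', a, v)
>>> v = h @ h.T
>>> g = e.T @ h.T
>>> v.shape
(23, 23)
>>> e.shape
(17, 3)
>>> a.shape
(3, 17)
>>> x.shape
(17,)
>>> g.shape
(3, 23)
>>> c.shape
(3,)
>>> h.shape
(23, 17)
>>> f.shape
(17,)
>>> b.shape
(23, 3, 23)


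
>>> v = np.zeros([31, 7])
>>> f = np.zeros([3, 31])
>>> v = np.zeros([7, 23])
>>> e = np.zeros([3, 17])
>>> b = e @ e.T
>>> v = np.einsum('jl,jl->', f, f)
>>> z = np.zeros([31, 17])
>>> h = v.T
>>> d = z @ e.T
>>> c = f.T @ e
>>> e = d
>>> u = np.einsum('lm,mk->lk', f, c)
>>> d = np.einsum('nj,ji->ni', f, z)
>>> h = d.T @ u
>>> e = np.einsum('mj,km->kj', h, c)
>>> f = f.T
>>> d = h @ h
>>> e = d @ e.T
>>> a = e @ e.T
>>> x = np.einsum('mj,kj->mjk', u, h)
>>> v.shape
()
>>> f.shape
(31, 3)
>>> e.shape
(17, 31)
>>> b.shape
(3, 3)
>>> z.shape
(31, 17)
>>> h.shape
(17, 17)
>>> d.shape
(17, 17)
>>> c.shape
(31, 17)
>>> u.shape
(3, 17)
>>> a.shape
(17, 17)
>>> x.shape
(3, 17, 17)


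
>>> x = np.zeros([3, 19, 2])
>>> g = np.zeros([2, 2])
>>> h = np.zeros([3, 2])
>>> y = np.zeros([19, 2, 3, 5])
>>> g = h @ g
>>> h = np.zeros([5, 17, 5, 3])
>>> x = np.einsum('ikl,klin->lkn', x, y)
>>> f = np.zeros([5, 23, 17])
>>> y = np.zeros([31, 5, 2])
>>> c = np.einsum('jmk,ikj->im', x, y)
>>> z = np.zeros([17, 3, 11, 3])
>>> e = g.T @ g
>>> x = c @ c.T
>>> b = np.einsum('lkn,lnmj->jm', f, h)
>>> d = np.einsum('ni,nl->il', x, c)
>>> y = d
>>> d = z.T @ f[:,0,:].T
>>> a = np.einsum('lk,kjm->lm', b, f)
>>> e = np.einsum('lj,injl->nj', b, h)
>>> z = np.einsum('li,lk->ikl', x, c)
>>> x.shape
(31, 31)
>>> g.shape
(3, 2)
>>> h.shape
(5, 17, 5, 3)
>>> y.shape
(31, 19)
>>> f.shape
(5, 23, 17)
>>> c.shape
(31, 19)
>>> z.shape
(31, 19, 31)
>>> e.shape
(17, 5)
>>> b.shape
(3, 5)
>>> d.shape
(3, 11, 3, 5)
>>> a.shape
(3, 17)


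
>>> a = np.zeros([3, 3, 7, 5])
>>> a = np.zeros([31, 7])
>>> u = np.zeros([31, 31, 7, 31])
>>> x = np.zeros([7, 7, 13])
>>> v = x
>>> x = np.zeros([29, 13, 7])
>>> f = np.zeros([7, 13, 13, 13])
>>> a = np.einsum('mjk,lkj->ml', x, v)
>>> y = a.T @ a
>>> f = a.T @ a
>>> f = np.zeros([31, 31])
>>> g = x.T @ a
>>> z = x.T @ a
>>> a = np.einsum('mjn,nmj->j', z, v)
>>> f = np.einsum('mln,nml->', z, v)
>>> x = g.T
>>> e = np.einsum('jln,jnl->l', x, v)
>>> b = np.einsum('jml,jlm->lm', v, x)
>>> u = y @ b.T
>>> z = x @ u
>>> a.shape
(13,)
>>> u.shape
(7, 13)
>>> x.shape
(7, 13, 7)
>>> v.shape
(7, 7, 13)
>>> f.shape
()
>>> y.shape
(7, 7)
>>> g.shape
(7, 13, 7)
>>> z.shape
(7, 13, 13)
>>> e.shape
(13,)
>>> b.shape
(13, 7)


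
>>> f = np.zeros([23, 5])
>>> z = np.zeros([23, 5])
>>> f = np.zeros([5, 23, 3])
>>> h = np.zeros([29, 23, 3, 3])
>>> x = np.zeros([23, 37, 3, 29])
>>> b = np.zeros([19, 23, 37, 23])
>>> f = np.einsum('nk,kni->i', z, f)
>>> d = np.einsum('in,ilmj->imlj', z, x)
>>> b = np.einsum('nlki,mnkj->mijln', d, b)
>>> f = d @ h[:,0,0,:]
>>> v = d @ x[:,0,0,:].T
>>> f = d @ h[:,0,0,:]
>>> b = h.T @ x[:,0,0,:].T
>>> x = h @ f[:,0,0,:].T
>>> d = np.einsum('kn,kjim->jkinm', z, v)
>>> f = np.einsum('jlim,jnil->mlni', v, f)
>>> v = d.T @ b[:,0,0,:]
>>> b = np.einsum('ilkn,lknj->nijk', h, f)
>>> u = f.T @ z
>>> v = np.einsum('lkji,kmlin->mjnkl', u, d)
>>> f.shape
(23, 3, 3, 37)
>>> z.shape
(23, 5)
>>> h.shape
(29, 23, 3, 3)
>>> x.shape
(29, 23, 3, 23)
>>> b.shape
(3, 29, 37, 3)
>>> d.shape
(3, 23, 37, 5, 23)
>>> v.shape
(23, 3, 23, 3, 37)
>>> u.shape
(37, 3, 3, 5)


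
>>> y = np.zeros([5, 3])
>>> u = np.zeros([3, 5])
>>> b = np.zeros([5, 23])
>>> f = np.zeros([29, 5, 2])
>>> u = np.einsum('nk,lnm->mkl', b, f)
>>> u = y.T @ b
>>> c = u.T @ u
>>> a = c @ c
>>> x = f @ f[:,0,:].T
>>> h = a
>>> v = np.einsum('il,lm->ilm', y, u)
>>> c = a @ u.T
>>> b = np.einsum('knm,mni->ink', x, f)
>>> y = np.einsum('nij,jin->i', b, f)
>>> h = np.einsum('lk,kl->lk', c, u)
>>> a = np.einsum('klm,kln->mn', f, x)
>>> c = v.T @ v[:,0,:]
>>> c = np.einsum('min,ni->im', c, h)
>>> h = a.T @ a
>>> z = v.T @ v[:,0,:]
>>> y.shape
(5,)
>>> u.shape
(3, 23)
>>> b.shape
(2, 5, 29)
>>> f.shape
(29, 5, 2)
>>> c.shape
(3, 23)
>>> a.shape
(2, 29)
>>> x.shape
(29, 5, 29)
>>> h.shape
(29, 29)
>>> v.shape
(5, 3, 23)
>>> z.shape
(23, 3, 23)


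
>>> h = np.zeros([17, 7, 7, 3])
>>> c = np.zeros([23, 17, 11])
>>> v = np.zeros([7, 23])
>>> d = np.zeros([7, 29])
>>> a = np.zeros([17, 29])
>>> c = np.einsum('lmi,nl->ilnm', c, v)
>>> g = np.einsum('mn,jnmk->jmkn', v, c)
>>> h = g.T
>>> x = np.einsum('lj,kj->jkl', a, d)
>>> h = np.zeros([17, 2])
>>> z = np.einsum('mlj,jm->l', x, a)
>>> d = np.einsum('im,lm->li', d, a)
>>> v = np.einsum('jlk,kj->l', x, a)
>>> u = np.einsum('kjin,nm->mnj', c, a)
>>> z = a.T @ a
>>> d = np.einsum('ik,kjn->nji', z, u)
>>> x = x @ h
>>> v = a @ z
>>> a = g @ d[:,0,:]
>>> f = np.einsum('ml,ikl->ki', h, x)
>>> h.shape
(17, 2)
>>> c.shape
(11, 23, 7, 17)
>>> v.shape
(17, 29)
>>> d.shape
(23, 17, 29)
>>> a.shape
(11, 7, 17, 29)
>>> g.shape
(11, 7, 17, 23)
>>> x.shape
(29, 7, 2)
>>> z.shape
(29, 29)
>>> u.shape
(29, 17, 23)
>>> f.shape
(7, 29)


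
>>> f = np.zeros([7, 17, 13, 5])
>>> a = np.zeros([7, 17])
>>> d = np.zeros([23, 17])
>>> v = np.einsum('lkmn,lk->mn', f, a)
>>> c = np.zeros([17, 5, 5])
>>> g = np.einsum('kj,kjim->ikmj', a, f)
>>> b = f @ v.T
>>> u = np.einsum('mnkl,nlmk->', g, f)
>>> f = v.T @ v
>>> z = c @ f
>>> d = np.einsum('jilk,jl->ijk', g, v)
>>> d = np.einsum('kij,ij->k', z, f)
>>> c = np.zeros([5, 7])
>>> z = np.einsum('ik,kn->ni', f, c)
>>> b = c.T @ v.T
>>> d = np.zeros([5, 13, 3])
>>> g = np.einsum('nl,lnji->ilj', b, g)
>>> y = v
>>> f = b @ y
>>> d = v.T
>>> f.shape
(7, 5)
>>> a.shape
(7, 17)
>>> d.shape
(5, 13)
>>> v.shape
(13, 5)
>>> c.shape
(5, 7)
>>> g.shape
(17, 13, 5)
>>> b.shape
(7, 13)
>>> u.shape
()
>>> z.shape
(7, 5)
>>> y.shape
(13, 5)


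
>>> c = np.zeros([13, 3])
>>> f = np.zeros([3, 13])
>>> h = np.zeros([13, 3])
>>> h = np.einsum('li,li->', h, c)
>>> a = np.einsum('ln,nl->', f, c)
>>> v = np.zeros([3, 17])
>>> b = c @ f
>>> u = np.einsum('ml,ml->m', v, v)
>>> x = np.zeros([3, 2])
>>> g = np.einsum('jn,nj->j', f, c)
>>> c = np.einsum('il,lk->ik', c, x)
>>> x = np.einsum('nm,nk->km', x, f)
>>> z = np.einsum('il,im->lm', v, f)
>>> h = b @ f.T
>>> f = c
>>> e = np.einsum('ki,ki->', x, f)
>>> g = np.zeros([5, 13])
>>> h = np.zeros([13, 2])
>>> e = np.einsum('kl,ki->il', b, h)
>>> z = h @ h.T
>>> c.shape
(13, 2)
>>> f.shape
(13, 2)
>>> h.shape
(13, 2)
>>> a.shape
()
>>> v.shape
(3, 17)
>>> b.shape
(13, 13)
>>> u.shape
(3,)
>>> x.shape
(13, 2)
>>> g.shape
(5, 13)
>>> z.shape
(13, 13)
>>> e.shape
(2, 13)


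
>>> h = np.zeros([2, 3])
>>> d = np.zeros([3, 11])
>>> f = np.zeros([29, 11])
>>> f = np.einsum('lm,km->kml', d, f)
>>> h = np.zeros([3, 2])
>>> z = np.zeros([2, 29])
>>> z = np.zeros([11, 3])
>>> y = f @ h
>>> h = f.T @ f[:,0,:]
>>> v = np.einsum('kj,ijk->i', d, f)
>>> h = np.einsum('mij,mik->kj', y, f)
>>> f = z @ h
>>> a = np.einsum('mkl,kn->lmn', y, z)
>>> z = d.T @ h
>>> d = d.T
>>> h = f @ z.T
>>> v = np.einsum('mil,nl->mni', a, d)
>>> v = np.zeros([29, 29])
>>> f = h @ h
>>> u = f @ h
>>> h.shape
(11, 11)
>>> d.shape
(11, 3)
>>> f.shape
(11, 11)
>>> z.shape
(11, 2)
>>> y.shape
(29, 11, 2)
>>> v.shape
(29, 29)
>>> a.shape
(2, 29, 3)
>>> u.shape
(11, 11)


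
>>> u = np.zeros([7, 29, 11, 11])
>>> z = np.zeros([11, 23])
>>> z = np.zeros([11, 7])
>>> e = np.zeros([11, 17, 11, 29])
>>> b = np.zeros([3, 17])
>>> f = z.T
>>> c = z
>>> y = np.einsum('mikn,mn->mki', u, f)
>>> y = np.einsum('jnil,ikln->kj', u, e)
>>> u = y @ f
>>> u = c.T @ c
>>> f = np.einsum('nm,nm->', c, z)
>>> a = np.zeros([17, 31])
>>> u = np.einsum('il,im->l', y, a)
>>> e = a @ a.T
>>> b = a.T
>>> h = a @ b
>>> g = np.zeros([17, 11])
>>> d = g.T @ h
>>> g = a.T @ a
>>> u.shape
(7,)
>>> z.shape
(11, 7)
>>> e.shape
(17, 17)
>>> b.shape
(31, 17)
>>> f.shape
()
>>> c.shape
(11, 7)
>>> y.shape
(17, 7)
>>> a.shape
(17, 31)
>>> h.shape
(17, 17)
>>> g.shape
(31, 31)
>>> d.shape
(11, 17)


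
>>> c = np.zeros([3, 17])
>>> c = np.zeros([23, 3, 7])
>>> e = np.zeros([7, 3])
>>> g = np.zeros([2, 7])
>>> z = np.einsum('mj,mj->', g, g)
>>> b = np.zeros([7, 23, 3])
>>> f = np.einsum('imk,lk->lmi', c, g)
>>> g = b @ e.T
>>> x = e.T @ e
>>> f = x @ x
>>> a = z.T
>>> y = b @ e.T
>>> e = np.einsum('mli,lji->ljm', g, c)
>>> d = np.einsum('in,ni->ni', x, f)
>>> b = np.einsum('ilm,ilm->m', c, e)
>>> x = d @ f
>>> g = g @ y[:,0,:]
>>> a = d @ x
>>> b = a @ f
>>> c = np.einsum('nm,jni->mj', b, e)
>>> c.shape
(3, 23)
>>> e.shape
(23, 3, 7)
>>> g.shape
(7, 23, 7)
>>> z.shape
()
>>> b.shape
(3, 3)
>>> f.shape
(3, 3)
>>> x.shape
(3, 3)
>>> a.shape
(3, 3)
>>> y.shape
(7, 23, 7)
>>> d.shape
(3, 3)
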